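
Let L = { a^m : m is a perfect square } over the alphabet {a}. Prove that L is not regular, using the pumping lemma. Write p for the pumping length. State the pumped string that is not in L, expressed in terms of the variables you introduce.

Suppose for contradiction that L is regular, and let p be the pumping length.
Take w = a^{p²} ∈ L with |w| = p² ≥ p.
The pumping lemma gives a decomposition w = xyz where |xy| ≤ p and y is nonempty.
Then y = a^k for some k with 1 ≤ k ≤ p.
Pump with i = 2: xy^2z = a^{p²+k}. Since 1 ≤ k ≤ p, p² < p²+k ≤ p²+p < (p+1)², so p²+k lies strictly between consecutive squares and is not a perfect square. So xy^2z ∉ L.
This contradicts the pumping lemma, so L is not regular.

a^{p²+k}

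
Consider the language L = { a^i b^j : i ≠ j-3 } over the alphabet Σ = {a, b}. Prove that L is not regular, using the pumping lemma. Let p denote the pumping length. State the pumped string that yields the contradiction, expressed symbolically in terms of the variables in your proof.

a^{p+p!} b^{p+p!+3}

Assume L is regular; let p be its pumping constant.
Choose w = a^p b^{p+p!+3}. Since p ≠ (p+p!+3)-3 = p+p!, w ∈ L; and |w| ≥ p.
The pumping lemma gives a decomposition w = xyz where |xy| ≤ p and |y| > 0.
Since the first p symbols of w are all a's and |xy| ≤ p, y lies entirely in the leading a-block: y = a^k for some k with 1 ≤ k ≤ p.
Since 1 ≤ k ≤ p, k divides p!; set t = 1 + p!/k. Then xy^t z has p + (p!/k)·k = p + p! copies of a. Now the a-count is p+p! and (b-count)-3 = (p+p!+3)-3 = p+p!, so i ≠ j-3 fails. So xy^t z = a^{p+p!} b^{p+p!+3} ∉ L.
This is a contradiction; hence L is not regular.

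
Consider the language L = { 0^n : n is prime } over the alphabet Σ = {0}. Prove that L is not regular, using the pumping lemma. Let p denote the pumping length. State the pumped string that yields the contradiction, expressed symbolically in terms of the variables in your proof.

0^{q(1+k)}

Suppose for contradiction that L is regular, and let p be the pumping length.
Let q be a prime with q ≥ p+2 (infinitely many primes exist), and take w = 0^q ∈ L with |w| = q ≥ p.
By the pumping lemma, w = xyz with |xy| ≤ p and y is nonempty.
Then y = 0^k for some k with 1 ≤ k ≤ p.
Since 1 ≤ k ≤ p, |xz| = q-k. Pump with i = q+1: |xy^{q+1}z| = (q-k)+(q+1)k = q+qk = q(1+k), which is composite (both factors ≥ 2). So xy^{q+1}z = 0^{q(1+k)} ∉ L.
This contradicts the pumping lemma, so L is not regular.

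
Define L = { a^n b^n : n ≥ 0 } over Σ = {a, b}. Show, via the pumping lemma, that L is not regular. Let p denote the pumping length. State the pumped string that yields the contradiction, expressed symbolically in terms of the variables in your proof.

Assume L is regular; let p be its pumping constant.
Choose w = a^p b^p, which is in L with |w| = 2p ≥ p.
Write w = xyz as guaranteed by the lemma, with |xy| ≤ p and |y| > 0.
Since the first p symbols of w are all a's and |xy| ≤ p, y lies entirely in the leading a-block: y = a^k for some k with 1 ≤ k ≤ p.
Pump with i = 2: xy^2z = a^{p+k} b^p. For this to lie in L we would need p = p+k, which forces k = 0. But k ≥ 1, so xy^2z ∉ L.
Contradiction. Therefore L is not regular.

a^{p+k} b^p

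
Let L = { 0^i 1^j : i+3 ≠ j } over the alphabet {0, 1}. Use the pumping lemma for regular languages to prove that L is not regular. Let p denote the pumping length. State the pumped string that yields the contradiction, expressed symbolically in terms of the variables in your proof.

Assume L is regular; let p be its pumping constant.
Choose w = 0^p 1^{p+p!+3}. Since p ≠ (p+p!+3)-3 = p+p!, w ∈ L; and |w| ≥ p.
Write w = xyz as guaranteed by the lemma, with |xy| ≤ p and y is nonempty.
Because |xy| ≤ p and w begins with p copies of 0, we have y = 0^k with 1 ≤ k ≤ p.
Since 1 ≤ k ≤ p, k divides p!; set t = 1 + p!/k. Then xy^t z has p + (p!/k)·k = p + p! copies of 0. Now the 0-count is p+p! and (1-count)-3 = (p+p!+3)-3 = p+p!, so i+3 ≠ j fails. So xy^t z = 0^{p+p!} 1^{p+p!+3} ∉ L.
Contradiction. Therefore L is not regular.

0^{p+p!} 1^{p+p!+3}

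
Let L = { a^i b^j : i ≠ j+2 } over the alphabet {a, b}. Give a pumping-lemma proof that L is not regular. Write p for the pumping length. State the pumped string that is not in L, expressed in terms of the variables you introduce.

Toward a contradiction, assume L is regular with pumping length p.
Choose w = a^p b^{p+p!-2}. Since p ≠ (p+p!-2)+2 = p+p!, w ∈ L; and |w| ≥ p.
By the pumping lemma, w = xyz with |xy| ≤ p and y is nonempty.
Because |xy| ≤ p and w begins with p copies of a, we have y = a^k with 1 ≤ k ≤ p.
Since 1 ≤ k ≤ p, k divides p!; set t = 1 + p!/k. Then xy^t z has p + (p!/k)·k = p + p! copies of a. Now the a-count is p+p! and (b-count)+2 = (p+p!-2)+2 = p+p!, so i ≠ j+2 fails. So xy^t z = a^{p+p!} b^{p+p!-2} ∉ L.
Contradiction. Therefore L is not regular.

a^{p+p!} b^{p+p!-2}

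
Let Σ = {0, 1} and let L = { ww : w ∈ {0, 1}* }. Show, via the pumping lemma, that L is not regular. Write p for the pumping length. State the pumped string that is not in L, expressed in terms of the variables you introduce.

0^{p+k} 1^p 0^p 1^p

Assume L is regular. Let p be the pumping length given by the pumping lemma.
Take w = 0^p 1^p 0^p 1^p = uu where u = 0^p1^p; then w ∈ L and |w| = 4p ≥ p.
By the pumping lemma, w = xyz with |xy| ≤ p and y is nonempty.
Because |xy| ≤ p and w begins with p copies of 0, we have y = 0^k with 1 ≤ k ≤ p.
Pump with i = 2: xy^2z = 0^{p+k} 1^p 0^p 1^p, of length 4p+k. Suppose this equals vv. The string starts with 0 and ends with 1, so v does too; thus the boundary between the two copies of v is a 1→0 transition. There is exactly one such transition, at position 2p+k, so |v| = 2p+k and |vv| = 4p+2k ≠ 4p+k since k ≥ 1. So xy^2z ∉ L.
This is a contradiction; hence L is not regular.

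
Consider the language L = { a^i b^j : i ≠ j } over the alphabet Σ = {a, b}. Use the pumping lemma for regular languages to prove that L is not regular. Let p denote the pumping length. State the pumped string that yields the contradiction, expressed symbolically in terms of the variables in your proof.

Assume L is regular. Let p be the pumping length given by the pumping lemma.
Choose w = a^p b^{p+p!}. Since p ≠ p+p!, w ∈ L; and |w| ≥ p.
By the pumping lemma, w = xyz with |xy| ≤ p and |y| ≥ 1.
Since the first p symbols of w are all a's and |xy| ≤ p, y lies entirely in the leading a-block: y = a^k for some k with 1 ≤ k ≤ p.
Since 1 ≤ k ≤ p, k divides p!; set t = 1 + p!/k. Then xy^t z has p + (p!/k)·k = p + p! copies of a. Now the a-count equals the b-count, so i ≠ j fails. So xy^t z = a^{p+p!} b^{p+p!} ∉ L.
This is a contradiction; hence L is not regular.

a^{p+p!} b^{p+p!}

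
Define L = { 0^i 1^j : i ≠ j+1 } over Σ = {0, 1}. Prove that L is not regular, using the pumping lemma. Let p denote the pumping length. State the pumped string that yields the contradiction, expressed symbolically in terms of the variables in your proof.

Suppose for contradiction that L is regular, and let p be the pumping length.
Choose w = 0^p 1^{p+p!-1}. Since p ≠ (p+p!-1)+1 = p+p!, w ∈ L; and |w| ≥ p.
The pumping lemma gives a decomposition w = xyz where |xy| ≤ p and |y| > 0.
The first p characters of w are 0's, so xy (and hence y) consists only of 0's. Write y = 0^k, 1 ≤ k ≤ p.
Since 1 ≤ k ≤ p, k divides p!; set t = 1 + p!/k. Then xy^t z has p + (p!/k)·k = p + p! copies of 0. Now the 0-count is p+p! and (1-count)+1 = (p+p!-1)+1 = p+p!, so i ≠ j+1 fails. So xy^t z = 0^{p+p!} 1^{p+p!-1} ∉ L.
This is a contradiction; hence L is not regular.

0^{p+p!} 1^{p+p!-1}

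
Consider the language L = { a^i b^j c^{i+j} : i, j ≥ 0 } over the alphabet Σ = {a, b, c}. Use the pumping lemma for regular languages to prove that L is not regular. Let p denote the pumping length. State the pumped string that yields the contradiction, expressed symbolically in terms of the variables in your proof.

a^{p+k} b^p c^{2p}

Toward a contradiction, assume L is regular with pumping length p.
Take w = a^p b^p c^{2p} ∈ L (with i=j=p, i+j=2p), |w| = 4p ≥ p.
By the pumping lemma, w = xyz with |xy| ≤ p and y is nonempty.
Since the first p symbols of w are all a's and |xy| ≤ p, y lies entirely in the leading a-block: y = a^k for some k with 1 ≤ k ≤ p.
Consider xy^2z = a^{p+k} b^p c^{2p}. Now the a- and b-counts sum to 2p+k, but the c-count is 2p ≠ 2p+k. So xy^2z ∉ L.
This contradicts the pumping lemma, so L is not regular.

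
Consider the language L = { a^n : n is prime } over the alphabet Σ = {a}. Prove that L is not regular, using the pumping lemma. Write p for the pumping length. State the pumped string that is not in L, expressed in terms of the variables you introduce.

Toward a contradiction, assume L is regular with pumping length p.
Let q be a prime with q ≥ p+2 (infinitely many primes exist), and take w = a^q ∈ L with |w| = q ≥ p.
Write w = xyz as guaranteed by the lemma, with |xy| ≤ p and |y| > 0.
Then y = a^k for some k with 1 ≤ k ≤ p.
Since 1 ≤ k ≤ p, |xz| = q-k. Pump with i = q+1: |xy^{q+1}z| = (q-k)+(q+1)k = q+qk = q(1+k), which is composite (both factors ≥ 2). So xy^{q+1}z = a^{q(1+k)} ∉ L.
Contradiction. Therefore L is not regular.

a^{q(1+k)}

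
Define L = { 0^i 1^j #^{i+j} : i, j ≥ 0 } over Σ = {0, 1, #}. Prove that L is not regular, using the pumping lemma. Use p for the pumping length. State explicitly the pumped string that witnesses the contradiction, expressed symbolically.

Suppose for contradiction that L is regular, and let p be the pumping length.
Take w = 0^p 1^p #^{2p} ∈ L (with i=j=p, i+j=2p), |w| = 4p ≥ p.
The pumping lemma gives a decomposition w = xyz where |xy| ≤ p and y is nonempty.
Because |xy| ≤ p and w begins with p copies of 0, we have y = 0^k with 1 ≤ k ≤ p.
Consider xy^2z = 0^{p+k} 1^p #^{2p}. Now the 0- and 1-counts sum to 2p+k, but the #-count is 2p ≠ 2p+k. So xy^2z ∉ L.
This contradicts the pumping lemma, so L is not regular.

0^{p+k} 1^p #^{2p}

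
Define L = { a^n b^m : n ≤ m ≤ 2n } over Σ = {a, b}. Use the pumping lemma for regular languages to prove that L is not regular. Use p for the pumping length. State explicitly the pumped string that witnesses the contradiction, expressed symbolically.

a^{p+k} b^p

Toward a contradiction, assume L is regular with pumping length p.
Take w = a^p b^p ∈ L (since p ≤ p ≤ 2p), with |w| = 2p ≥ p.
Write w = xyz as guaranteed by the lemma, with |xy| ≤ p and |y| ≥ 1.
Since the first p symbols of w are all a's and |xy| ≤ p, y lies entirely in the leading a-block: y = a^k for some k with 1 ≤ k ≤ p.
Pump with i = 2: xy^2z = a^{p+k} b^p. Now n = p+k > p = m, so the condition n ≤ m fails. Thus xy^2z ∉ L.
This contradicts the pumping lemma, so L is not regular.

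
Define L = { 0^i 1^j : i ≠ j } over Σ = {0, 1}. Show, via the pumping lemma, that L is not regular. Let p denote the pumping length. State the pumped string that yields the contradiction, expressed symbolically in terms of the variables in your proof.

Assume L is regular. Let p be the pumping length given by the pumping lemma.
Choose w = 0^p 1^{p+p!}. Since p ≠ p+p!, w ∈ L; and |w| ≥ p.
Write w = xyz as guaranteed by the lemma, with |xy| ≤ p and y is nonempty.
Since the first p symbols of w are all 0's and |xy| ≤ p, y lies entirely in the leading 0-block: y = 0^k for some k with 1 ≤ k ≤ p.
Since 1 ≤ k ≤ p, k divides p!; set t = 1 + p!/k. Then xy^t z has p + (p!/k)·k = p + p! copies of 0. Now the 0-count equals the 1-count, so i ≠ j fails. So xy^t z = 0^{p+p!} 1^{p+p!} ∉ L.
This contradicts the pumping lemma, so L is not regular.

0^{p+p!} 1^{p+p!}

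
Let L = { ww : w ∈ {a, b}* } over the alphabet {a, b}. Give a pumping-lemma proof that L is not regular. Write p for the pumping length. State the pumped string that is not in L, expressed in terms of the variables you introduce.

Suppose for contradiction that L is regular, and let p be the pumping length.
Take w = a^p b^p a^p b^p = uu where u = a^pb^p; then w ∈ L and |w| = 4p ≥ p.
Write w = xyz as guaranteed by the lemma, with |xy| ≤ p and y is nonempty.
Since the first p symbols of w are all a's and |xy| ≤ p, y lies entirely in the leading a-block: y = a^k for some k with 1 ≤ k ≤ p.
Pump with i = 2: xy^2z = a^{p+k} b^p a^p b^p, of length 4p+k. Suppose this equals vv. The string starts with a and ends with b, so v does too; thus the boundary between the two copies of v is a b→a transition. There is exactly one such transition, at position 2p+k, so |v| = 2p+k and |vv| = 4p+2k ≠ 4p+k since k ≥ 1. So xy^2z ∉ L.
Contradiction. Therefore L is not regular.

a^{p+k} b^p a^p b^p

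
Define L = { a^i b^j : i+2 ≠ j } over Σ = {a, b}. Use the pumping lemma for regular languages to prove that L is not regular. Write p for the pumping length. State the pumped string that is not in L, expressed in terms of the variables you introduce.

a^{p+p!} b^{p+p!+2}

Toward a contradiction, assume L is regular with pumping length p.
Choose w = a^p b^{p+p!+2}. Since p ≠ (p+p!+2)-2 = p+p!, w ∈ L; and |w| ≥ p.
The pumping lemma gives a decomposition w = xyz where |xy| ≤ p and y is nonempty.
Since the first p symbols of w are all a's and |xy| ≤ p, y lies entirely in the leading a-block: y = a^k for some k with 1 ≤ k ≤ p.
Since 1 ≤ k ≤ p, k divides p!; set t = 1 + p!/k. Then xy^t z has p + (p!/k)·k = p + p! copies of a. Now the a-count is p+p! and (b-count)-2 = (p+p!+2)-2 = p+p!, so i+2 ≠ j fails. So xy^t z = a^{p+p!} b^{p+p!+2} ∉ L.
This contradicts the pumping lemma, so L is not regular.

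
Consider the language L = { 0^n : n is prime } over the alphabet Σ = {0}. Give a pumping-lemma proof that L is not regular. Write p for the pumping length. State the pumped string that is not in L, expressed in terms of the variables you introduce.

0^{q(1+k)}

Suppose for contradiction that L is regular, and let p be the pumping length.
Let q be a prime with q ≥ p+2 (infinitely many primes exist), and take w = 0^q ∈ L with |w| = q ≥ p.
Write w = xyz as guaranteed by the lemma, with |xy| ≤ p and y is nonempty.
Then y = 0^k for some k with 1 ≤ k ≤ p.
Since 1 ≤ k ≤ p, |xz| = q-k. Pump with i = q+1: |xy^{q+1}z| = (q-k)+(q+1)k = q+qk = q(1+k), which is composite (both factors ≥ 2). So xy^{q+1}z = 0^{q(1+k)} ∉ L.
Contradiction. Therefore L is not regular.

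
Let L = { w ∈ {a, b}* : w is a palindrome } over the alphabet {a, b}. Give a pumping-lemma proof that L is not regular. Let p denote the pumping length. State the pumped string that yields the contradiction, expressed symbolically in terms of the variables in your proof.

a^{p+k} b a^p

Toward a contradiction, assume L is regular with pumping length p.
Take w = a^p b a^p, a palindrome of length 2p+1 ≥ p.
The pumping lemma gives a decomposition w = xyz where |xy| ≤ p and |y| ≥ 1.
The first p characters of w are a's, so xy (and hence y) consists only of a's. Write y = a^k, 1 ≤ k ≤ p.
Pump with i = 2: xy^2z = a^{p+k} b a^p. Its reverse is a^p b a^{p+k}, which differs from xy^2z since k ≥ 1. So xy^2z is not a palindrome and xy^2z ∉ L.
This is a contradiction; hence L is not regular.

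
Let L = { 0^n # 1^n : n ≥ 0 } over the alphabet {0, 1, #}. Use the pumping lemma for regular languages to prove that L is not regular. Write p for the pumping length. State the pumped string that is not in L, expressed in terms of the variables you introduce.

Assume L is regular; let p be its pumping constant.
Take w = 0^p # 1^p ∈ L with |w| = 2p+1 ≥ p.
The pumping lemma gives a decomposition w = xyz where |xy| ≤ p and y is nonempty.
Since the first p symbols of w are all 0's and |xy| ≤ p, y lies entirely in the leading 0-block: y = 0^k for some k with 1 ≤ k ≤ p.
Pump with i = 2: xy^2z = 0^{p+k} # 1^p, which would require p+k = p. But k ≥ 1, so xy^2z ∉ L.
This contradicts the pumping lemma, so L is not regular.

0^{p+k} # 1^p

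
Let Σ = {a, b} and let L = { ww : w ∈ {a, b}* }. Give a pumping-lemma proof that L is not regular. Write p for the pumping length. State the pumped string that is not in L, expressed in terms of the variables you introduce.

a^{p+k} b^p a^p b^p

Suppose for contradiction that L is regular, and let p be the pumping length.
Take w = a^p b^p a^p b^p = uu where u = a^pb^p; then w ∈ L and |w| = 4p ≥ p.
By the pumping lemma, w = xyz with |xy| ≤ p and |y| > 0.
Since the first p symbols of w are all a's and |xy| ≤ p, y lies entirely in the leading a-block: y = a^k for some k with 1 ≤ k ≤ p.
Pump with i = 2: xy^2z = a^{p+k} b^p a^p b^p, of length 4p+k. Suppose this equals vv. The string starts with a and ends with b, so v does too; thus the boundary between the two copies of v is a b→a transition. There is exactly one such transition, at position 2p+k, so |v| = 2p+k and |vv| = 4p+2k ≠ 4p+k since k ≥ 1. So xy^2z ∉ L.
This is a contradiction; hence L is not regular.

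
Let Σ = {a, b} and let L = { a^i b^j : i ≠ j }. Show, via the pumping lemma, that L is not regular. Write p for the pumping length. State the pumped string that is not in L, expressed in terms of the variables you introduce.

a^{p+p!} b^{p+p!}

Assume L is regular. Let p be the pumping length given by the pumping lemma.
Choose w = a^p b^{p+p!}. Since p ≠ p+p!, w ∈ L; and |w| ≥ p.
Write w = xyz as guaranteed by the lemma, with |xy| ≤ p and |y| ≥ 1.
Since the first p symbols of w are all a's and |xy| ≤ p, y lies entirely in the leading a-block: y = a^k for some k with 1 ≤ k ≤ p.
Since 1 ≤ k ≤ p, k divides p!; set t = 1 + p!/k. Then xy^t z has p + (p!/k)·k = p + p! copies of a. Now the a-count equals the b-count, so i ≠ j fails. So xy^t z = a^{p+p!} b^{p+p!} ∉ L.
This contradicts the pumping lemma, so L is not regular.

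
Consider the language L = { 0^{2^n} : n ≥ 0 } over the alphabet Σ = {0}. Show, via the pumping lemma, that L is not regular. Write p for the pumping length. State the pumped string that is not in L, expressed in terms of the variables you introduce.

0^{2^p+k}

Toward a contradiction, assume L is regular with pumping length p.
Take w = 0^{2^p} ∈ L with |w| = 2^p ≥ p.
Write w = xyz as guaranteed by the lemma, with |xy| ≤ p and y is nonempty.
Then y = 0^k for some k with 1 ≤ k ≤ p.
Pump with i = 2: xy^2z = 0^{2^p+k}. Since 1 ≤ k ≤ p < 2^p, we have 2^p < 2^p+k < 2^{p+1}, so 2^p+k is not a power of 2. So xy^2z ∉ L.
Contradiction. Therefore L is not regular.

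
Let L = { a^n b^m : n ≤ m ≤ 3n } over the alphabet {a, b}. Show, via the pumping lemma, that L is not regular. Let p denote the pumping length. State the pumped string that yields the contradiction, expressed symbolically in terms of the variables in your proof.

Toward a contradiction, assume L is regular with pumping length p.
Take w = a^p b^p ∈ L (since p ≤ p ≤ 3p), with |w| = 2p ≥ p.
By the pumping lemma, w = xyz with |xy| ≤ p and y is nonempty.
Since the first p symbols of w are all a's and |xy| ≤ p, y lies entirely in the leading a-block: y = a^k for some k with 1 ≤ k ≤ p.
Pump with i = 2: xy^2z = a^{p+k} b^p. Now n = p+k > p = m, so the condition n ≤ m fails. Thus xy^2z ∉ L.
This contradicts the pumping lemma, so L is not regular.

a^{p+k} b^p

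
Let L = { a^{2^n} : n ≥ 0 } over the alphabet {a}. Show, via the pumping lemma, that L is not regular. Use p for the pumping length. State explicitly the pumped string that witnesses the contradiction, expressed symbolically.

a^{2^p+k}

Toward a contradiction, assume L is regular with pumping length p.
Take w = a^{2^p} ∈ L with |w| = 2^p ≥ p.
By the pumping lemma, w = xyz with |xy| ≤ p and |y| > 0.
Then y = a^k for some k with 1 ≤ k ≤ p.
Pump with i = 2: xy^2z = a^{2^p+k}. Since 1 ≤ k ≤ p < 2^p, we have 2^p < 2^p+k < 2^{p+1}, so 2^p+k is not a power of 2. So xy^2z ∉ L.
This contradicts the pumping lemma, so L is not regular.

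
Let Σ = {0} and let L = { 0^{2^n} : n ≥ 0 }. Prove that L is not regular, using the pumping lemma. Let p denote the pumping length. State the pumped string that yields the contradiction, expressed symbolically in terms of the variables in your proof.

Toward a contradiction, assume L is regular with pumping length p.
Take w = 0^{2^p} ∈ L with |w| = 2^p ≥ p.
The pumping lemma gives a decomposition w = xyz where |xy| ≤ p and |y| ≥ 1.
Then y = 0^k for some k with 1 ≤ k ≤ p.
Pump with i = 2: xy^2z = 0^{2^p+k}. Since 1 ≤ k ≤ p < 2^p, we have 2^p < 2^p+k < 2^{p+1}, so 2^p+k is not a power of 2. So xy^2z ∉ L.
Contradiction. Therefore L is not regular.

0^{2^p+k}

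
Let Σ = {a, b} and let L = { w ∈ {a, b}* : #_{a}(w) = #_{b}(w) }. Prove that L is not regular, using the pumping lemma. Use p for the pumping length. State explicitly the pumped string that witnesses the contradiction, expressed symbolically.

a^{p+k} b^p

Toward a contradiction, assume L is regular with pumping length p.
Choose w = a^p b^p ∈ L with |w| = 2p ≥ p.
By the pumping lemma, w = xyz with |xy| ≤ p and y is nonempty.
Since the first p symbols of w are all a's and |xy| ≤ p, y lies entirely in the leading a-block: y = a^k for some k with 1 ≤ k ≤ p.
Pump with i = 2: xy^2z = a^{p+k} b^p has p+k occurrences of a but only p of b. Since k ≥ 1 the counts differ, so xy^2z ∉ L.
This is a contradiction; hence L is not regular.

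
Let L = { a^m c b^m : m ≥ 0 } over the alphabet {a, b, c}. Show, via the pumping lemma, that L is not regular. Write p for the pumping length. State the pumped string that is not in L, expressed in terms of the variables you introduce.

Assume L is regular. Let p be the pumping length given by the pumping lemma.
Take w = a^p c b^p ∈ L with |w| = 2p+1 ≥ p.
The pumping lemma gives a decomposition w = xyz where |xy| ≤ p and y is nonempty.
Because |xy| ≤ p and w begins with p copies of a, we have y = a^k with 1 ≤ k ≤ p.
Pump with i = 2: xy^2z = a^{p+k} c b^p, which would require p+k = p. But k ≥ 1, so xy^2z ∉ L.
This contradicts the pumping lemma, so L is not regular.

a^{p+k} c b^p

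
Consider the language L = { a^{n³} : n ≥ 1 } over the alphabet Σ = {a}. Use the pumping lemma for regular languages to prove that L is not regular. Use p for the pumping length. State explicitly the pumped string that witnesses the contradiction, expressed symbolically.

Toward a contradiction, assume L is regular with pumping length p.
Take w = a^{p³} ∈ L with |w| = p³ ≥ p.
By the pumping lemma, w = xyz with |xy| ≤ p and |y| > 0.
Then y = a^k for some k with 1 ≤ k ≤ p.
Pump with i = 2: xy^2z = a^{p³+k}. Since 1 ≤ k ≤ p, p³ < p³+k ≤ p³+p < p³+3p²+3p+1 = (p+1)³, so p³+k is not a perfect cube. So xy^2z ∉ L.
This is a contradiction; hence L is not regular.

a^{p³+k}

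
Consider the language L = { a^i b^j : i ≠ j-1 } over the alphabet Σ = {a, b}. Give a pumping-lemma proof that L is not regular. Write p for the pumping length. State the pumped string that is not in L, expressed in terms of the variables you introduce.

Assume L is regular. Let p be the pumping length given by the pumping lemma.
Choose w = a^p b^{p+p!+1}. Since p ≠ (p+p!+1)-1 = p+p!, w ∈ L; and |w| ≥ p.
The pumping lemma gives a decomposition w = xyz where |xy| ≤ p and |y| > 0.
Since the first p symbols of w are all a's and |xy| ≤ p, y lies entirely in the leading a-block: y = a^k for some k with 1 ≤ k ≤ p.
Since 1 ≤ k ≤ p, k divides p!; set t = 1 + p!/k. Then xy^t z has p + (p!/k)·k = p + p! copies of a. Now the a-count is p+p! and (b-count)-1 = (p+p!+1)-1 = p+p!, so i ≠ j-1 fails. So xy^t z = a^{p+p!} b^{p+p!+1} ∉ L.
This contradicts the pumping lemma, so L is not regular.

a^{p+p!} b^{p+p!+1}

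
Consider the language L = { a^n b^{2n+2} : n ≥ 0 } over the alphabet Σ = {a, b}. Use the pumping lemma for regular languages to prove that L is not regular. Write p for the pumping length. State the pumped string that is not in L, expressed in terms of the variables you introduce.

a^{p+k} b^{2p+2}

Suppose for contradiction that L is regular, and let p be the pumping length.
Let w = a^p b^{2p+2} ∈ L; note |w| = 3p+2 ≥ p.
Write w = xyz as guaranteed by the lemma, with |xy| ≤ p and |y| > 0.
Because |xy| ≤ p and w begins with p copies of a, we have y = a^k with 1 ≤ k ≤ p.
Pump with i = 2: xy^2z = a^{p+k} b^{2p+2}. For this to lie in L we would need 2p+2 = 2(p+k)+2, which forces k = 0. But k ≥ 1, so xy^2z ∉ L.
This is a contradiction; hence L is not regular.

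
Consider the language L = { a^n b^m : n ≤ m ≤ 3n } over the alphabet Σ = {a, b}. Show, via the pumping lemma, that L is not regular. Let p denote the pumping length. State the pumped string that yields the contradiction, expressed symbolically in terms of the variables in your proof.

Assume L is regular; let p be its pumping constant.
Take w = a^p b^p ∈ L (since p ≤ p ≤ 3p), with |w| = 2p ≥ p.
Write w = xyz as guaranteed by the lemma, with |xy| ≤ p and |y| > 0.
Because |xy| ≤ p and w begins with p copies of a, we have y = a^k with 1 ≤ k ≤ p.
Pump with i = 2: xy^2z = a^{p+k} b^p. Now n = p+k > p = m, so the condition n ≤ m fails. Thus xy^2z ∉ L.
Contradiction. Therefore L is not regular.

a^{p+k} b^p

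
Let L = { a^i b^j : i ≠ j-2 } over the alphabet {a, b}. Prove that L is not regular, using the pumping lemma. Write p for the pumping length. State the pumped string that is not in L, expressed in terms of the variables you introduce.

a^{p+p!} b^{p+p!+2}

Assume L is regular. Let p be the pumping length given by the pumping lemma.
Choose w = a^p b^{p+p!+2}. Since p ≠ (p+p!+2)-2 = p+p!, w ∈ L; and |w| ≥ p.
Write w = xyz as guaranteed by the lemma, with |xy| ≤ p and y is nonempty.
Since the first p symbols of w are all a's and |xy| ≤ p, y lies entirely in the leading a-block: y = a^k for some k with 1 ≤ k ≤ p.
Since 1 ≤ k ≤ p, k divides p!; set t = 1 + p!/k. Then xy^t z has p + (p!/k)·k = p + p! copies of a. Now the a-count is p+p! and (b-count)-2 = (p+p!+2)-2 = p+p!, so i ≠ j-2 fails. So xy^t z = a^{p+p!} b^{p+p!+2} ∉ L.
Contradiction. Therefore L is not regular.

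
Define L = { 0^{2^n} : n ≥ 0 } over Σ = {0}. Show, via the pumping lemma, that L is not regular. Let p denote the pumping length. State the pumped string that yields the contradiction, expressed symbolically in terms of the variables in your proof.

0^{2^p+k}

Toward a contradiction, assume L is regular with pumping length p.
Take w = 0^{2^p} ∈ L with |w| = 2^p ≥ p.
By the pumping lemma, w = xyz with |xy| ≤ p and |y| > 0.
Then y = 0^k for some k with 1 ≤ k ≤ p.
Pump with i = 2: xy^2z = 0^{2^p+k}. Since 1 ≤ k ≤ p < 2^p, we have 2^p < 2^p+k < 2^{p+1}, so 2^p+k is not a power of 2. So xy^2z ∉ L.
This contradicts the pumping lemma, so L is not regular.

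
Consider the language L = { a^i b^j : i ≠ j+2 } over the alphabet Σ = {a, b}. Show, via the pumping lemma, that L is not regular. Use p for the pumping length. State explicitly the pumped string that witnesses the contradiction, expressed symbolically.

Assume L is regular. Let p be the pumping length given by the pumping lemma.
Choose w = a^p b^{p+p!-2}. Since p ≠ (p+p!-2)+2 = p+p!, w ∈ L; and |w| ≥ p.
The pumping lemma gives a decomposition w = xyz where |xy| ≤ p and |y| > 0.
Since the first p symbols of w are all a's and |xy| ≤ p, y lies entirely in the leading a-block: y = a^k for some k with 1 ≤ k ≤ p.
Since 1 ≤ k ≤ p, k divides p!; set t = 1 + p!/k. Then xy^t z has p + (p!/k)·k = p + p! copies of a. Now the a-count is p+p! and (b-count)+2 = (p+p!-2)+2 = p+p!, so i ≠ j+2 fails. So xy^t z = a^{p+p!} b^{p+p!-2} ∉ L.
This contradicts the pumping lemma, so L is not regular.

a^{p+p!} b^{p+p!-2}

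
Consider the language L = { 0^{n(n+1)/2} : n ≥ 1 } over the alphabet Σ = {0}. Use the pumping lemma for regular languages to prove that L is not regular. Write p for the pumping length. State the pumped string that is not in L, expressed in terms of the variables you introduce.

Suppose for contradiction that L is regular, and let p be the pumping length.
Take w = 0^{p(p+1)/2} ∈ L with |w| = p(p+1)/2 ≥ p.
The pumping lemma gives a decomposition w = xyz where |xy| ≤ p and y is nonempty.
Then y = 0^k for some k with 1 ≤ k ≤ p.
Pump with i = 2: xy^2z = 0^{p(p+1)/2+k}. Since 1 ≤ k ≤ p, p(p+1)/2 < p(p+1)/2+k ≤ p(p+1)/2+p < (p+1)(p+2)/2, so p(p+1)/2+k is strictly between consecutive triangular numbers. So xy^2z ∉ L.
This is a contradiction; hence L is not regular.

0^{p(p+1)/2+k}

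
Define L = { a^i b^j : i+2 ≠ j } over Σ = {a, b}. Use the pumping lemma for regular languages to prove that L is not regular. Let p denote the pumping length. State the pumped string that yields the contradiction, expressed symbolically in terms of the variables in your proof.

a^{p+p!} b^{p+p!+2}

Assume L is regular; let p be its pumping constant.
Choose w = a^p b^{p+p!+2}. Since p ≠ (p+p!+2)-2 = p+p!, w ∈ L; and |w| ≥ p.
Write w = xyz as guaranteed by the lemma, with |xy| ≤ p and |y| > 0.
Because |xy| ≤ p and w begins with p copies of a, we have y = a^k with 1 ≤ k ≤ p.
Since 1 ≤ k ≤ p, k divides p!; set t = 1 + p!/k. Then xy^t z has p + (p!/k)·k = p + p! copies of a. Now the a-count is p+p! and (b-count)-2 = (p+p!+2)-2 = p+p!, so i+2 ≠ j fails. So xy^t z = a^{p+p!} b^{p+p!+2} ∉ L.
This is a contradiction; hence L is not regular.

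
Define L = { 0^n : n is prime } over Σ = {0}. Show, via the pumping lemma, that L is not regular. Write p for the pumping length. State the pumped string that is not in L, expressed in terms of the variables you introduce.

Assume L is regular; let p be its pumping constant.
Let q be a prime with q ≥ p+2 (infinitely many primes exist), and take w = 0^q ∈ L with |w| = q ≥ p.
Write w = xyz as guaranteed by the lemma, with |xy| ≤ p and |y| > 0.
Then y = 0^k for some k with 1 ≤ k ≤ p.
Since 1 ≤ k ≤ p, |xz| = q-k. Pump with i = q+1: |xy^{q+1}z| = (q-k)+(q+1)k = q+qk = q(1+k), which is composite (both factors ≥ 2). So xy^{q+1}z = 0^{q(1+k)} ∉ L.
Contradiction. Therefore L is not regular.

0^{q(1+k)}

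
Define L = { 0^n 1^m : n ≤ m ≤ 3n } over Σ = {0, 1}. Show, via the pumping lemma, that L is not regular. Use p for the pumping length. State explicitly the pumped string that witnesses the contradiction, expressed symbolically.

0^{p+k} 1^p

Suppose for contradiction that L is regular, and let p be the pumping length.
Take w = 0^p 1^p ∈ L (since p ≤ p ≤ 3p), with |w| = 2p ≥ p.
Write w = xyz as guaranteed by the lemma, with |xy| ≤ p and |y| > 0.
Since the first p symbols of w are all 0's and |xy| ≤ p, y lies entirely in the leading 0-block: y = 0^k for some k with 1 ≤ k ≤ p.
Pump with i = 2: xy^2z = 0^{p+k} 1^p. Now n = p+k > p = m, so the condition n ≤ m fails. Thus xy^2z ∉ L.
This is a contradiction; hence L is not regular.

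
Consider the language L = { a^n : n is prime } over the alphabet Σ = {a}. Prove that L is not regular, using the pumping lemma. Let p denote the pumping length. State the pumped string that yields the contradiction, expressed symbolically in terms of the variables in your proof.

Suppose for contradiction that L is regular, and let p be the pumping length.
Let q be a prime with q ≥ p+2 (infinitely many primes exist), and take w = a^q ∈ L with |w| = q ≥ p.
Write w = xyz as guaranteed by the lemma, with |xy| ≤ p and |y| ≥ 1.
Then y = a^k for some k with 1 ≤ k ≤ p.
Since 1 ≤ k ≤ p, |xz| = q-k. Pump with i = q+1: |xy^{q+1}z| = (q-k)+(q+1)k = q+qk = q(1+k), which is composite (both factors ≥ 2). So xy^{q+1}z = a^{q(1+k)} ∉ L.
This contradicts the pumping lemma, so L is not regular.

a^{q(1+k)}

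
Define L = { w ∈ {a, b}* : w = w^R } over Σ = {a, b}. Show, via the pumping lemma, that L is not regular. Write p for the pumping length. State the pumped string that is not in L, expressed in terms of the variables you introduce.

Suppose for contradiction that L is regular, and let p be the pumping length.
Take w = a^p b a^p, a palindrome of length 2p+1 ≥ p.
Write w = xyz as guaranteed by the lemma, with |xy| ≤ p and |y| ≥ 1.
Because |xy| ≤ p and w begins with p copies of a, we have y = a^k with 1 ≤ k ≤ p.
Pump with i = 2: xy^2z = a^{p+k} b a^p. Its reverse is a^p b a^{p+k}, which differs from xy^2z since k ≥ 1. So xy^2z is not a palindrome and xy^2z ∉ L.
Contradiction. Therefore L is not regular.

a^{p+k} b a^p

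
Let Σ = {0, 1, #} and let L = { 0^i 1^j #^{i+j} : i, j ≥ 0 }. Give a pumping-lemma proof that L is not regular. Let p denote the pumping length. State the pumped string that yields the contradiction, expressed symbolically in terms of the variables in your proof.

0^{p+k} 1^p #^{2p}

Suppose for contradiction that L is regular, and let p be the pumping length.
Take w = 0^p 1^p #^{2p} ∈ L (with i=j=p, i+j=2p), |w| = 4p ≥ p.
By the pumping lemma, w = xyz with |xy| ≤ p and y is nonempty.
Because |xy| ≤ p and w begins with p copies of 0, we have y = 0^k with 1 ≤ k ≤ p.
Consider xy^2z = 0^{p+k} 1^p #^{2p}. Now the 0- and 1-counts sum to 2p+k, but the #-count is 2p ≠ 2p+k. So xy^2z ∉ L.
This is a contradiction; hence L is not regular.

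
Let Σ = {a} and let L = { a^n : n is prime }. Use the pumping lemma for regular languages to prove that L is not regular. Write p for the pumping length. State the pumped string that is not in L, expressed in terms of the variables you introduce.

a^{q(1+k)}

Suppose for contradiction that L is regular, and let p be the pumping length.
Let q be a prime with q ≥ p+2 (infinitely many primes exist), and take w = a^q ∈ L with |w| = q ≥ p.
Write w = xyz as guaranteed by the lemma, with |xy| ≤ p and |y| > 0.
Then y = a^k for some k with 1 ≤ k ≤ p.
Since 1 ≤ k ≤ p, |xz| = q-k. Pump with i = q+1: |xy^{q+1}z| = (q-k)+(q+1)k = q+qk = q(1+k), which is composite (both factors ≥ 2). So xy^{q+1}z = a^{q(1+k)} ∉ L.
This contradicts the pumping lemma, so L is not regular.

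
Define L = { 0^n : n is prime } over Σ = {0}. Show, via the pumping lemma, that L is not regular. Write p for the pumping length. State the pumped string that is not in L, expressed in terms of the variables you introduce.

Assume L is regular. Let p be the pumping length given by the pumping lemma.
Let q be a prime with q ≥ p+2 (infinitely many primes exist), and take w = 0^q ∈ L with |w| = q ≥ p.
The pumping lemma gives a decomposition w = xyz where |xy| ≤ p and |y| ≥ 1.
Then y = 0^k for some k with 1 ≤ k ≤ p.
Since 1 ≤ k ≤ p, |xz| = q-k. Pump with i = q+1: |xy^{q+1}z| = (q-k)+(q+1)k = q+qk = q(1+k), which is composite (both factors ≥ 2). So xy^{q+1}z = 0^{q(1+k)} ∉ L.
Contradiction. Therefore L is not regular.

0^{q(1+k)}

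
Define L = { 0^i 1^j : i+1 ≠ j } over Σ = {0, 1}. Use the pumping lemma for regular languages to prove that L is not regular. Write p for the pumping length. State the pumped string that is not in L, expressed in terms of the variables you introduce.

Assume L is regular. Let p be the pumping length given by the pumping lemma.
Choose w = 0^p 1^{p+p!+1}. Since p ≠ (p+p!+1)-1 = p+p!, w ∈ L; and |w| ≥ p.
The pumping lemma gives a decomposition w = xyz where |xy| ≤ p and y is nonempty.
Since the first p symbols of w are all 0's and |xy| ≤ p, y lies entirely in the leading 0-block: y = 0^k for some k with 1 ≤ k ≤ p.
Since 1 ≤ k ≤ p, k divides p!; set t = 1 + p!/k. Then xy^t z has p + (p!/k)·k = p + p! copies of 0. Now the 0-count is p+p! and (1-count)-1 = (p+p!+1)-1 = p+p!, so i+1 ≠ j fails. So xy^t z = 0^{p+p!} 1^{p+p!+1} ∉ L.
This is a contradiction; hence L is not regular.

0^{p+p!} 1^{p+p!+1}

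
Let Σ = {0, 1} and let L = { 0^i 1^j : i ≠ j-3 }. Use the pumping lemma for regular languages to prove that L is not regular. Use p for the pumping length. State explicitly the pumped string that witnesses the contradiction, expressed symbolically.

0^{p+p!} 1^{p+p!+3}

Suppose for contradiction that L is regular, and let p be the pumping length.
Choose w = 0^p 1^{p+p!+3}. Since p ≠ (p+p!+3)-3 = p+p!, w ∈ L; and |w| ≥ p.
By the pumping lemma, w = xyz with |xy| ≤ p and |y| > 0.
Because |xy| ≤ p and w begins with p copies of 0, we have y = 0^k with 1 ≤ k ≤ p.
Since 1 ≤ k ≤ p, k divides p!; set t = 1 + p!/k. Then xy^t z has p + (p!/k)·k = p + p! copies of 0. Now the 0-count is p+p! and (1-count)-3 = (p+p!+3)-3 = p+p!, so i ≠ j-3 fails. So xy^t z = 0^{p+p!} 1^{p+p!+3} ∉ L.
This is a contradiction; hence L is not regular.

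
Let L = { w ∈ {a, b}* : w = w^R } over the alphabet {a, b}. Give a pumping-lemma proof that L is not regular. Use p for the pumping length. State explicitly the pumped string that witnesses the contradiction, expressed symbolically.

Toward a contradiction, assume L is regular with pumping length p.
Take w = a^p b a^p, a palindrome of length 2p+1 ≥ p.
The pumping lemma gives a decomposition w = xyz where |xy| ≤ p and |y| ≥ 1.
Since the first p symbols of w are all a's and |xy| ≤ p, y lies entirely in the leading a-block: y = a^k for some k with 1 ≤ k ≤ p.
Pump with i = 2: xy^2z = a^{p+k} b a^p. Its reverse is a^p b a^{p+k}, which differs from xy^2z since k ≥ 1. So xy^2z is not a palindrome and xy^2z ∉ L.
Contradiction. Therefore L is not regular.

a^{p+k} b a^p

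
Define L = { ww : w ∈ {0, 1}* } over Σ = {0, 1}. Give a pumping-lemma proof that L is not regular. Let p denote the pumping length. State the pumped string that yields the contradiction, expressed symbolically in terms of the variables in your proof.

0^{p+k} 1^p 0^p 1^p

Assume L is regular; let p be its pumping constant.
Take w = 0^p 1^p 0^p 1^p = uu where u = 0^p1^p; then w ∈ L and |w| = 4p ≥ p.
Write w = xyz as guaranteed by the lemma, with |xy| ≤ p and |y| > 0.
The first p characters of w are 0's, so xy (and hence y) consists only of 0's. Write y = 0^k, 1 ≤ k ≤ p.
Pump with i = 2: xy^2z = 0^{p+k} 1^p 0^p 1^p, of length 4p+k. Suppose this equals vv. The string starts with 0 and ends with 1, so v does too; thus the boundary between the two copies of v is a 1→0 transition. There is exactly one such transition, at position 2p+k, so |v| = 2p+k and |vv| = 4p+2k ≠ 4p+k since k ≥ 1. So xy^2z ∉ L.
This is a contradiction; hence L is not regular.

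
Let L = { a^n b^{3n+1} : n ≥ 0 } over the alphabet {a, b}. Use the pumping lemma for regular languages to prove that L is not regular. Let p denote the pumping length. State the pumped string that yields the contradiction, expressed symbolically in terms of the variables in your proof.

Toward a contradiction, assume L is regular with pumping length p.
Let w = a^p b^{3p+1} ∈ L; note |w| = 4p+1 ≥ p.
The pumping lemma gives a decomposition w = xyz where |xy| ≤ p and |y| ≥ 1.
The first p characters of w are a's, so xy (and hence y) consists only of a's. Write y = a^k, 1 ≤ k ≤ p.
Pump with i = 2: xy^2z = a^{p+k} b^{3p+1}. For this to lie in L we would need 3p+1 = 3(p+k)+1, which forces k = 0. But k ≥ 1, so xy^2z ∉ L.
This contradicts the pumping lemma, so L is not regular.

a^{p+k} b^{3p+1}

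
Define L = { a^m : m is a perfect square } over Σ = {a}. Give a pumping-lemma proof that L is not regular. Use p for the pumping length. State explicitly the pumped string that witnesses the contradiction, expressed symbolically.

Assume L is regular. Let p be the pumping length given by the pumping lemma.
Take w = a^{p²} ∈ L with |w| = p² ≥ p.
The pumping lemma gives a decomposition w = xyz where |xy| ≤ p and |y| > 0.
Then y = a^k for some k with 1 ≤ k ≤ p.
Pump with i = 2: xy^2z = a^{p²+k}. Since 1 ≤ k ≤ p, p² < p²+k ≤ p²+p < (p+1)², so p²+k lies strictly between consecutive squares and is not a perfect square. So xy^2z ∉ L.
Contradiction. Therefore L is not regular.

a^{p²+k}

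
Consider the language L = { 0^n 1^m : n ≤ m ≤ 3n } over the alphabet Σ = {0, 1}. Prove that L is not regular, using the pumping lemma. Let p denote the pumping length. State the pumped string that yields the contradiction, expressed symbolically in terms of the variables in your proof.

0^{p+k} 1^p

Suppose for contradiction that L is regular, and let p be the pumping length.
Take w = 0^p 1^p ∈ L (since p ≤ p ≤ 3p), with |w| = 2p ≥ p.
By the pumping lemma, w = xyz with |xy| ≤ p and |y| ≥ 1.
Because |xy| ≤ p and w begins with p copies of 0, we have y = 0^k with 1 ≤ k ≤ p.
Pump with i = 2: xy^2z = 0^{p+k} 1^p. Now n = p+k > p = m, so the condition n ≤ m fails. Thus xy^2z ∉ L.
Contradiction. Therefore L is not regular.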